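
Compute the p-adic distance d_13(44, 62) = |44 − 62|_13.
d_13(44, 62) = 1

Step 1 — x − y = 44 − 62 = -18. Step 2 — v_13(-18) = 0 (factor: -18 = −(13^0 · 18); the sign does not affect v_p). Step 3 — |x − y|_13 = 13^{0} = 1.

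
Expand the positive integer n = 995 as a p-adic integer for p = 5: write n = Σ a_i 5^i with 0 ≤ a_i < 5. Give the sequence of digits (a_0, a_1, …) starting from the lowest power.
(a_0, a_1, …) = (0, 4, 4, 2, 1)

Repeated division by 5 gives the digits low-to-high: 995 = 4·5^1 + 4·5^2 + 2·5^3 + 1·5^4. Digit sequence: (0, 4, 4, 2, 1).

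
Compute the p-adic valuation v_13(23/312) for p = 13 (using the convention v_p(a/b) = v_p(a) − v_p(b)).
v_13(23/312) = -1

Factor powers of 13 from the numerator and denominator of the reduced fraction: 23 = 13^0 · 23 and 312 = 13^1 · 24. Apply v_p(a/b) = v_p(a) − v_p(b): v_13(23/312) = 0 − 1 = -1.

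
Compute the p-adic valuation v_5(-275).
v_5(-275) = 2

v_5(n) is the largest exponent k such that 5^k divides n. Factor out: -275 = -5^2 · 11. (Sign doesn't affect v_p.) So v_5(-275) = 2.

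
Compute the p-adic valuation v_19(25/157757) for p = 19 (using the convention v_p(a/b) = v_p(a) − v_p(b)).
v_19(25/157757) = -3

Factor powers of 19 from the numerator and denominator of the reduced fraction: 25 = 19^0 · 25 and 157757 = 19^3 · 23. Apply v_p(a/b) = v_p(a) − v_p(b): v_19(25/157757) = 0 − 3 = -3.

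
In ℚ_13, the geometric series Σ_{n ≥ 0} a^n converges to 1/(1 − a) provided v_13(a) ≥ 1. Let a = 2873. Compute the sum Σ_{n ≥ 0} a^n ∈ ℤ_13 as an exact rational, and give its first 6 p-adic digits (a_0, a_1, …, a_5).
Σ a^n = 1/(1 − a) = -1/2872;  first 6 digits = (1, 0, 4, 1, 3, 9)

v_13(a) = 2 ≥ 1, so the series converges in ℤ_13 to 1/(1 − a) = 1/(1 − 2873) = -1/2872. Expand this rational in ℤ_13: compute digits iteratively via d_i = x_i mod 13, x_{i+1} = (x_i − d_i)/13. The first 6 digits are (1, 0, 4, 1, 3, 9).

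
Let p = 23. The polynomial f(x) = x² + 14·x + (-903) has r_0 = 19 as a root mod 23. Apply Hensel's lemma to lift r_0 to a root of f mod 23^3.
r_2 = 7471 (mod 12167)

Hensel: r_{i+1} = r_i − f(r_i)·(f′(r_i))^{-1} mod 23^{i+2}, f′(x) = 2x + 14. Iterate:
  r_0 = 19 (mod 23)
  r_1 = 65 (mod 529)
  r_2 = 7471 (mod 12167)
Final: r = 7471 satisfies f(r) ≡ 0 mod 23^3.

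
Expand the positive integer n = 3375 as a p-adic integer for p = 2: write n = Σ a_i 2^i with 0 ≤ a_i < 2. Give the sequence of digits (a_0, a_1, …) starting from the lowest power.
(a_0, a_1, …) = (1, 1, 1, 1, 0, 1, 0, 0, 1, 0, 1, 1)

Repeated division by 2 gives the digits low-to-high: 3375 = 1 + 1·2^1 + 1·2^2 + 1·2^3 + 1·2^5 + 1·2^8 + 1·2^10 + 1·2^11. Digit sequence: (1, 1, 1, 1, 0, 1, 0, 0, 1, 0, 1, 1).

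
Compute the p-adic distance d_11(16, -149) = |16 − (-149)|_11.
d_11(16, -149) = 1/11

Step 1 — x − y = 16 − (-149) = 165. Step 2 — v_11(165) = 1 (factor: 165 = (11^1 · 15); the sign does not affect v_p). Step 3 — |x − y|_11 = 11^{-1} = 1/11.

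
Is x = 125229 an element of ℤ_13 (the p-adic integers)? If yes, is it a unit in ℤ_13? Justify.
x ∈ ℤ_13 but not a unit; v_13(x) = 3 > 0

ℤ_13 = {x ∈ ℚ_13 : v_13(x) ≥ 0} and ℤ_13^× = {x ∈ ℤ_13 : v_13(x) = 0}. Here v_13(125229) = v_13(num) − v_13(den) = 3; compare against these criteria.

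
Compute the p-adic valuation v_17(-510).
v_17(-510) = 1

v_17(n) is the largest exponent k such that 17^k divides n. Factor out: -510 = -17^1 · 30. (Sign doesn't affect v_p.) So v_17(-510) = 1.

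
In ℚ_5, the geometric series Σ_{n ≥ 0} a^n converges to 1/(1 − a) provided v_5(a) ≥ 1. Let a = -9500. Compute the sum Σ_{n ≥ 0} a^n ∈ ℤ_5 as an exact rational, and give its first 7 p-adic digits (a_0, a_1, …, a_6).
Σ a^n = 1/(1 − a) = 1/9501;  first 7 digits = (1, 0, 0, 4, 4, 1, 0)

v_5(a) = 3 ≥ 1, so the series converges in ℤ_5 to 1/(1 − a) = 1/(1 − (-9500)) = 1/9501. Expand this rational in ℤ_5: compute digits iteratively via d_i = x_i mod 5, x_{i+1} = (x_i − d_i)/5. The first 7 digits are (1, 0, 0, 4, 4, 1, 0).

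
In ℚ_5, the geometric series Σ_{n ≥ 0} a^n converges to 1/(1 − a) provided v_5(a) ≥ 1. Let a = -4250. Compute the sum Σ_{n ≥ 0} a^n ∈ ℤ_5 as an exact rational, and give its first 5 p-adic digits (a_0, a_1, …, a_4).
Σ a^n = 1/(1 − a) = 1/4251;  first 5 digits = (1, 0, 0, 1, 3)

v_5(a) = 3 ≥ 1, so the series converges in ℤ_5 to 1/(1 − a) = 1/(1 − (-4250)) = 1/4251. Expand this rational in ℤ_5: compute digits iteratively via d_i = x_i mod 5, x_{i+1} = (x_i − d_i)/5. The first 5 digits are (1, 0, 0, 1, 3).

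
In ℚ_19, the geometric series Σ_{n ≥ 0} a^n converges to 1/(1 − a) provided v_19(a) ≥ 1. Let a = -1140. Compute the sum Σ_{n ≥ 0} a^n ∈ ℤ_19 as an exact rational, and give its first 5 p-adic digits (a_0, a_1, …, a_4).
Σ a^n = 1/(1 − a) = 1/1141;  first 5 digits = (1, 16, 5, 10, 8)

v_19(a) = 1 ≥ 1, so the series converges in ℤ_19 to 1/(1 − a) = 1/(1 − (-1140)) = 1/1141. Expand this rational in ℤ_19: compute digits iteratively via d_i = x_i mod 19, x_{i+1} = (x_i − d_i)/19. The first 5 digits are (1, 16, 5, 10, 8).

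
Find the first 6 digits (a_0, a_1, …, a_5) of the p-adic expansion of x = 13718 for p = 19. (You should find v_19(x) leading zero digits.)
(a_0, …, a_5) = (0, 0, 0, 2, 0, 0)

v_19(13718) = 3, so a_0 = ... = a_2 = 0. Factor out: x = 19^3 · u with u = 2 a unit in ℤ_19. Expand u iteratively via a_{v+i} = u_i mod 19, u_{i+1} = (u_i − a_{v+i})/19:
  u_0 = 2;  a_3 = 2;  u_1 = (u_0 − 2)/19 = 0
  u_1 = 0;  a_4 = 0;  u_2 = (u_1 − 0)/19 = 0
  u_2 = 0;  a_5 = 0;  u_3 = (u_2 − 0)/19 = 0
Digits: (0, 0, 0, 2, 0, 0).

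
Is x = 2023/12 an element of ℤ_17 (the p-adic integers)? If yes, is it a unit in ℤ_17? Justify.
x ∈ ℤ_17 but not a unit; v_17(x) = 2 > 0

ℤ_17 = {x ∈ ℚ_17 : v_17(x) ≥ 0} and ℤ_17^× = {x ∈ ℤ_17 : v_17(x) = 0}. Here v_17(2023/12) = v_17(num) − v_17(den) = 2; compare against these criteria.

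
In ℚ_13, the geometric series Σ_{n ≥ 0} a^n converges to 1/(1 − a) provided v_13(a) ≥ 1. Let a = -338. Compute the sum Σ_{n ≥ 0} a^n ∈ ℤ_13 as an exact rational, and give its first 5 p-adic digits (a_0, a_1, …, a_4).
Σ a^n = 1/(1 − a) = 1/339;  first 5 digits = (1, 0, 11, 12, 3)

v_13(a) = 2 ≥ 1, so the series converges in ℤ_13 to 1/(1 − a) = 1/(1 − (-338)) = 1/339. Expand this rational in ℤ_13: compute digits iteratively via d_i = x_i mod 13, x_{i+1} = (x_i − d_i)/13. The first 5 digits are (1, 0, 11, 12, 3).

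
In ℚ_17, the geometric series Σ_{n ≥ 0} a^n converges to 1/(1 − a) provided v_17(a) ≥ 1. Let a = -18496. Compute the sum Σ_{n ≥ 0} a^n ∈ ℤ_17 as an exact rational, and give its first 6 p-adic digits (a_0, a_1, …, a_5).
Σ a^n = 1/(1 − a) = 1/18497;  first 6 digits = (1, 0, 4, 13, 15, 2)

v_17(a) = 2 ≥ 1, so the series converges in ℤ_17 to 1/(1 − a) = 1/(1 − (-18496)) = 1/18497. Expand this rational in ℤ_17: compute digits iteratively via d_i = x_i mod 17, x_{i+1} = (x_i − d_i)/17. The first 6 digits are (1, 0, 4, 13, 15, 2).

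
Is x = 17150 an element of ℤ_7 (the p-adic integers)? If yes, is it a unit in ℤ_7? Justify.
x ∈ ℤ_7 but not a unit; v_7(x) = 3 > 0

ℤ_7 = {x ∈ ℚ_7 : v_7(x) ≥ 0} and ℤ_7^× = {x ∈ ℤ_7 : v_7(x) = 0}. Here v_7(17150) = v_7(num) − v_7(den) = 3; compare against these criteria.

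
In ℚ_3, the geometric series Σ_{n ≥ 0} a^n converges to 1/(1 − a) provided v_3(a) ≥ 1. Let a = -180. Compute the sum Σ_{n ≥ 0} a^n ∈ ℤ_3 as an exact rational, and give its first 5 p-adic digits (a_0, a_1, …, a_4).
Σ a^n = 1/(1 − a) = 1/181;  first 5 digits = (1, 0, 1, 2, 1)

v_3(a) = 2 ≥ 1, so the series converges in ℤ_3 to 1/(1 − a) = 1/(1 − (-180)) = 1/181. Expand this rational in ℤ_3: compute digits iteratively via d_i = x_i mod 3, x_{i+1} = (x_i − d_i)/3. The first 5 digits are (1, 0, 1, 2, 1).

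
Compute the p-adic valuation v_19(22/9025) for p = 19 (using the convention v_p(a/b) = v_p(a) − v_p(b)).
v_19(22/9025) = -2

Factor powers of 19 from the numerator and denominator of the reduced fraction: 22 = 19^0 · 22 and 9025 = 19^2 · 25. Apply v_p(a/b) = v_p(a) − v_p(b): v_19(22/9025) = 0 − 2 = -2.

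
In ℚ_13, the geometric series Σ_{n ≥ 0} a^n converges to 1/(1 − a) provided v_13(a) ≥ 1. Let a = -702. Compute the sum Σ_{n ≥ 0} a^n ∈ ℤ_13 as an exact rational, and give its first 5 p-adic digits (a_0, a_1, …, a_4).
Σ a^n = 1/(1 − a) = 1/703;  first 5 digits = (1, 11, 12, 7, 10)

v_13(a) = 1 ≥ 1, so the series converges in ℤ_13 to 1/(1 − a) = 1/(1 − (-702)) = 1/703. Expand this rational in ℤ_13: compute digits iteratively via d_i = x_i mod 13, x_{i+1} = (x_i − d_i)/13. The first 5 digits are (1, 11, 12, 7, 10).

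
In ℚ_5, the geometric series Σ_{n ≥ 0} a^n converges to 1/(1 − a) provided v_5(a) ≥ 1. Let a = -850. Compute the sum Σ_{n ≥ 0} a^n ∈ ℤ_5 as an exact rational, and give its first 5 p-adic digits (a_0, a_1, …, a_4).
Σ a^n = 1/(1 − a) = 1/851;  first 5 digits = (1, 0, 1, 3, 4)

v_5(a) = 2 ≥ 1, so the series converges in ℤ_5 to 1/(1 − a) = 1/(1 − (-850)) = 1/851. Expand this rational in ℤ_5: compute digits iteratively via d_i = x_i mod 5, x_{i+1} = (x_i − d_i)/5. The first 5 digits are (1, 0, 1, 3, 4).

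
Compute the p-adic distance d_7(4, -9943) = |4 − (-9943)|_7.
d_7(4, -9943) = 1/343

Step 1 — x − y = 4 − (-9943) = 9947. Step 2 — v_7(9947) = 3 (factor: 9947 = (7^3 · 29); the sign does not affect v_p). Step 3 — |x − y|_7 = 7^{-3} = 1/343.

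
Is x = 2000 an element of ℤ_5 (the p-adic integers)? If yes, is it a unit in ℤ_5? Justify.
x ∈ ℤ_5 but not a unit; v_5(x) = 3 > 0

ℤ_5 = {x ∈ ℚ_5 : v_5(x) ≥ 0} and ℤ_5^× = {x ∈ ℤ_5 : v_5(x) = 0}. Here v_5(2000) = v_5(num) − v_5(den) = 3; compare against these criteria.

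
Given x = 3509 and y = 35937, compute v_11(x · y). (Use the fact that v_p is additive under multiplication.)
v_11(126102933) = 5

v_p(x) = 2 (factor: 3509 = 11^2 · 29); v_p(y) = 3 (factor: 35937 = 11^3 · 27). Additivity: v_p(xy) = v_p(x) + v_p(y) = 2 + 3 = 5. (Direct check: xy = 126102933 = 11^5 · (783).)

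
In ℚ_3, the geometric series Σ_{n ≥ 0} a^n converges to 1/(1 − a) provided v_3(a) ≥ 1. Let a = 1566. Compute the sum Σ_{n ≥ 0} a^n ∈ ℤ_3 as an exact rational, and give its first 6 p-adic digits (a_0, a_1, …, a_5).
Σ a^n = 1/(1 − a) = -1/1565;  first 6 digits = (1, 0, 0, 1, 1, 0)

v_3(a) = 3 ≥ 1, so the series converges in ℤ_3 to 1/(1 − a) = 1/(1 − 1566) = -1/1565. Expand this rational in ℤ_3: compute digits iteratively via d_i = x_i mod 3, x_{i+1} = (x_i − d_i)/3. The first 6 digits are (1, 0, 0, 1, 1, 0).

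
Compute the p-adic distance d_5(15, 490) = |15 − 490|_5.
d_5(15, 490) = 1/25

Step 1 — x − y = 15 − 490 = -475. Step 2 — v_5(-475) = 2 (factor: -475 = −(5^2 · 19); the sign does not affect v_p). Step 3 — |x − y|_5 = 5^{-2} = 1/25.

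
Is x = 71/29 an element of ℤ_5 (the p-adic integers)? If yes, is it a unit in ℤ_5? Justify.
x ∈ ℤ_5^× (unit); v_5(x) = 0

ℤ_5 = {x ∈ ℚ_5 : v_5(x) ≥ 0} and ℤ_5^× = {x ∈ ℤ_5 : v_5(x) = 0}. Here v_5(71/29) = v_5(num) − v_5(den) = 0; compare against these criteria.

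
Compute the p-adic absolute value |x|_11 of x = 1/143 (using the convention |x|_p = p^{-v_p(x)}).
|1/143|_11 = 11

Step 1 — compute v_11(x) by factoring powers of 11 out of the numerator and denominator: v_11(1/143) = -1. Step 2 — apply |x|_p = p^{-v_p(x)} = 11^{1} = 11.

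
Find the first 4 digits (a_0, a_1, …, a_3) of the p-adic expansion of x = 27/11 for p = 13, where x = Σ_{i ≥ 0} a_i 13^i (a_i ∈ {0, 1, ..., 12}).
(a_0, …, a_3) = (6, 8, 10, 11)

v_13(27/11) = 0 (numerator and denominator both coprime to 13), so x ∈ ℤ_13^×. Compute digits iteratively via a_i = x_i mod 13, x_{i+1} = (x_i − a_i)/13, with x_0 = x:
  x_0 = 27/11;  a_0 = 6;  x_1 = (x_0 − 6)/13 = -3/11
  x_1 = -3/11;  a_1 = 8;  x_2 = (x_1 − 8)/13 = -7/11
  x_2 = -7/11;  a_2 = 10;  x_3 = (x_2 − 10)/13 = -9/11
  x_3 = -9/11;  a_3 = 11;  x_4 = (x_3 − 11)/13 = -10/11
Digits: (6, 8, 10, 11).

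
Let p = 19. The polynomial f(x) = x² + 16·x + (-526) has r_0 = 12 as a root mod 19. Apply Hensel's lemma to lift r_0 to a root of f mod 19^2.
r_1 = 107 (mod 361)

Hensel: r_{i+1} = r_i − f(r_i)·(f′(r_i))^{-1} mod 19^{i+2}, f′(x) = 2x + 16. Iterate:
  r_0 = 12 (mod 19)
  r_1 = 107 (mod 361)
Final: r = 107 satisfies f(r) ≡ 0 mod 19^2.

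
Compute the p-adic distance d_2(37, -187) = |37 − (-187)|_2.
d_2(37, -187) = 1/32

Step 1 — x − y = 37 − (-187) = 224. Step 2 — v_2(224) = 5 (factor: 224 = (2^5 · 7); the sign does not affect v_p). Step 3 — |x − y|_2 = 2^{-5} = 1/32.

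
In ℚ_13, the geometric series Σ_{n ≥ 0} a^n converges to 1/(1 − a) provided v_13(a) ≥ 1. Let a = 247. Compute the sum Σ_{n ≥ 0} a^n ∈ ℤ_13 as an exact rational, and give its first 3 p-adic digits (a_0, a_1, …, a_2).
Σ a^n = 1/(1 − a) = -1/246;  first 3 digits = (1, 6, 11)

v_13(a) = 1 ≥ 1, so the series converges in ℤ_13 to 1/(1 − a) = 1/(1 − 247) = -1/246. Expand this rational in ℤ_13: compute digits iteratively via d_i = x_i mod 13, x_{i+1} = (x_i − d_i)/13. The first 3 digits are (1, 6, 11).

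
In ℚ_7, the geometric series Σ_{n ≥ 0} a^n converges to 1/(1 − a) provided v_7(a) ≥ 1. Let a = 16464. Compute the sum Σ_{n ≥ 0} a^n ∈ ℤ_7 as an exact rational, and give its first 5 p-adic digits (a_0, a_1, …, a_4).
Σ a^n = 1/(1 − a) = -1/16463;  first 5 digits = (1, 0, 0, 6, 6)

v_7(a) = 3 ≥ 1, so the series converges in ℤ_7 to 1/(1 − a) = 1/(1 − 16464) = -1/16463. Expand this rational in ℤ_7: compute digits iteratively via d_i = x_i mod 7, x_{i+1} = (x_i − d_i)/7. The first 5 digits are (1, 0, 0, 6, 6).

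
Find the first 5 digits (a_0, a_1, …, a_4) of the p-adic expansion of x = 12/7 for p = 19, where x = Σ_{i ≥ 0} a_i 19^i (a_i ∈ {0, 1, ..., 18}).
(a_0, …, a_4) = (18, 10, 13, 2, 8)

v_19(12/7) = 0 (numerator and denominator both coprime to 19), so x ∈ ℤ_19^×. Compute digits iteratively via a_i = x_i mod 19, x_{i+1} = (x_i − a_i)/19, with x_0 = x:
  x_0 = 12/7;  a_0 = 18;  x_1 = (x_0 − 18)/19 = -6/7
  x_1 = -6/7;  a_1 = 10;  x_2 = (x_1 − 10)/19 = -4/7
  x_2 = -4/7;  a_2 = 13;  x_3 = (x_2 − 13)/19 = -5/7
  x_3 = -5/7;  a_3 = 2;  x_4 = (x_3 − 2)/19 = -1/7
  x_4 = -1/7;  a_4 = 8;  x_5 = (x_4 − 8)/19 = -3/7
Digits: (18, 10, 13, 2, 8).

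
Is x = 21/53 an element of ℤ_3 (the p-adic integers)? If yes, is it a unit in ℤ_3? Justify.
x ∈ ℤ_3 but not a unit; v_3(x) = 1 > 0

ℤ_3 = {x ∈ ℚ_3 : v_3(x) ≥ 0} and ℤ_3^× = {x ∈ ℤ_3 : v_3(x) = 0}. Here v_3(21/53) = v_3(num) − v_3(den) = 1; compare against these criteria.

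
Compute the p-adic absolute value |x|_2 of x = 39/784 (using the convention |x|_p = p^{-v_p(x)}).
|39/784|_2 = 16

Step 1 — compute v_2(x) by factoring powers of 2 out of the numerator and denominator: v_2(39/784) = -4. Step 2 — apply |x|_p = p^{-v_p(x)} = 2^{4} = 16.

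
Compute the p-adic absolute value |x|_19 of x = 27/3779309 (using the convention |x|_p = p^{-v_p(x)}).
|27/3779309|_19 = 130321

Step 1 — compute v_19(x) by factoring powers of 19 out of the numerator and denominator: v_19(27/3779309) = -4. Step 2 — apply |x|_p = p^{-v_p(x)} = 19^{4} = 130321.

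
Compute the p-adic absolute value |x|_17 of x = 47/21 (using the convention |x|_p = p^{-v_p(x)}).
|47/21|_17 = 1

Step 1 — compute v_17(x) by factoring powers of 17 out of the numerator and denominator: v_17(47/21) = 0. Step 2 — apply |x|_p = p^{-v_p(x)} = 17^{0} = 1.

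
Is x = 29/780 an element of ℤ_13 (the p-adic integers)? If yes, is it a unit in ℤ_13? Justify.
x ∉ ℤ_13 (v_13(x) = -1 < 0)

ℤ_13 = {x ∈ ℚ_13 : v_13(x) ≥ 0} and ℤ_13^× = {x ∈ ℤ_13 : v_13(x) = 0}. Here v_13(29/780) = v_13(num) − v_13(den) = -1; compare against these criteria.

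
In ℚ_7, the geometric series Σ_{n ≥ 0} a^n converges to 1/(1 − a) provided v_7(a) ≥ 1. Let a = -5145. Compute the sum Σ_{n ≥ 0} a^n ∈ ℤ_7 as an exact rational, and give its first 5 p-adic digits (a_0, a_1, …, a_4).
Σ a^n = 1/(1 − a) = 1/5146;  first 5 digits = (1, 0, 0, 6, 4)

v_7(a) = 3 ≥ 1, so the series converges in ℤ_7 to 1/(1 − a) = 1/(1 − (-5145)) = 1/5146. Expand this rational in ℤ_7: compute digits iteratively via d_i = x_i mod 7, x_{i+1} = (x_i − d_i)/7. The first 5 digits are (1, 0, 0, 6, 4).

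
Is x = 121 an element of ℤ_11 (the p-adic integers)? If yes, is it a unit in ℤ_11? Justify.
x ∈ ℤ_11 but not a unit; v_11(x) = 2 > 0

ℤ_11 = {x ∈ ℚ_11 : v_11(x) ≥ 0} and ℤ_11^× = {x ∈ ℤ_11 : v_11(x) = 0}. Here v_11(121) = v_11(num) − v_11(den) = 2; compare against these criteria.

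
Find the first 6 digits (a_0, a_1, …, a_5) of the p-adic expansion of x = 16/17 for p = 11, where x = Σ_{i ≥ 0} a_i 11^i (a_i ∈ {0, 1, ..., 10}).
(a_0, …, a_5) = (10, 5, 4, 8, 7, 9)

v_11(16/17) = 0 (numerator and denominator both coprime to 11), so x ∈ ℤ_11^×. Compute digits iteratively via a_i = x_i mod 11, x_{i+1} = (x_i − a_i)/11, with x_0 = x:
  x_0 = 16/17;  a_0 = 10;  x_1 = (x_0 − 10)/11 = -14/17
  x_1 = -14/17;  a_1 = 5;  x_2 = (x_1 − 5)/11 = -9/17
  x_2 = -9/17;  a_2 = 4;  x_3 = (x_2 − 4)/11 = -7/17
  x_3 = -7/17;  a_3 = 8;  x_4 = (x_3 − 8)/11 = -13/17
  x_4 = -13/17;  a_4 = 7;  x_5 = (x_4 − 7)/11 = -12/17
  x_5 = -12/17;  a_5 = 9;  x_6 = (x_5 − 9)/11 = -15/17
Digits: (10, 5, 4, 8, 7, 9).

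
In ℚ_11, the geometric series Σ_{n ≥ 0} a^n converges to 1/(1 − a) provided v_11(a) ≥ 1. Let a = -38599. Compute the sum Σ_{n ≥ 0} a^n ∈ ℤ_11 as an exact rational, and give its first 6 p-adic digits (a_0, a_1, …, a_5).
Σ a^n = 1/(1 − a) = 1/38600;  first 6 digits = (1, 0, 0, 4, 8, 10)

v_11(a) = 3 ≥ 1, so the series converges in ℤ_11 to 1/(1 − a) = 1/(1 − (-38599)) = 1/38600. Expand this rational in ℤ_11: compute digits iteratively via d_i = x_i mod 11, x_{i+1} = (x_i − d_i)/11. The first 6 digits are (1, 0, 0, 4, 8, 10).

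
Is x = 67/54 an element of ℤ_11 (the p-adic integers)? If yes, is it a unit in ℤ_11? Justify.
x ∈ ℤ_11^× (unit); v_11(x) = 0

ℤ_11 = {x ∈ ℚ_11 : v_11(x) ≥ 0} and ℤ_11^× = {x ∈ ℤ_11 : v_11(x) = 0}. Here v_11(67/54) = v_11(num) − v_11(den) = 0; compare against these criteria.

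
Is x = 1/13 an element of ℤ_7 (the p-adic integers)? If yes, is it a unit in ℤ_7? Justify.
x ∈ ℤ_7^× (unit); v_7(x) = 0

ℤ_7 = {x ∈ ℚ_7 : v_7(x) ≥ 0} and ℤ_7^× = {x ∈ ℤ_7 : v_7(x) = 0}. Here v_7(1/13) = v_7(num) − v_7(den) = 0; compare against these criteria.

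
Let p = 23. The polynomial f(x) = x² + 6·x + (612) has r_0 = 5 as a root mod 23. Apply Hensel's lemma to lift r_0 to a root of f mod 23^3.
r_2 = 327 (mod 12167)

Hensel: r_{i+1} = r_i − f(r_i)·(f′(r_i))^{-1} mod 23^{i+2}, f′(x) = 2x + 6. Iterate:
  r_0 = 5 (mod 23)
  r_1 = 327 (mod 529)
  r_2 = 327 (mod 12167)
Final: r = 327 satisfies f(r) ≡ 0 mod 23^3.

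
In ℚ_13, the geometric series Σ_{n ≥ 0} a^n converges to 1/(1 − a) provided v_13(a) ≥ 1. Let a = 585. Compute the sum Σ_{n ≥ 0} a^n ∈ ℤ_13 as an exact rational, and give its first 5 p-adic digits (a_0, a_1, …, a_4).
Σ a^n = 1/(1 − a) = -1/584;  first 5 digits = (1, 6, 0, 8, 10)

v_13(a) = 1 ≥ 1, so the series converges in ℤ_13 to 1/(1 − a) = 1/(1 − 585) = -1/584. Expand this rational in ℤ_13: compute digits iteratively via d_i = x_i mod 13, x_{i+1} = (x_i − d_i)/13. The first 5 digits are (1, 6, 0, 8, 10).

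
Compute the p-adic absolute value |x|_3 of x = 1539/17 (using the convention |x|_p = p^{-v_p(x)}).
|1539/17|_3 = 1/81

Step 1 — compute v_3(x) by factoring powers of 3 out of the numerator and denominator: v_3(1539/17) = 4. Step 2 — apply |x|_p = p^{-v_p(x)} = 3^{-4} = 1/81.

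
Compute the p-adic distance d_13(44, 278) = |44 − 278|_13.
d_13(44, 278) = 1/13

Step 1 — x − y = 44 − 278 = -234. Step 2 — v_13(-234) = 1 (factor: -234 = −(13^1 · 18); the sign does not affect v_p). Step 3 — |x − y|_13 = 13^{-1} = 1/13.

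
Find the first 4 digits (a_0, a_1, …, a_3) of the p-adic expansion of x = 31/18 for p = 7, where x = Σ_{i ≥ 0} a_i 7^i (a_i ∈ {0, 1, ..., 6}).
(a_0, …, a_3) = (6, 6, 1, 4)

v_7(31/18) = 0 (numerator and denominator both coprime to 7), so x ∈ ℤ_7^×. Compute digits iteratively via a_i = x_i mod 7, x_{i+1} = (x_i − a_i)/7, with x_0 = x:
  x_0 = 31/18;  a_0 = 6;  x_1 = (x_0 − 6)/7 = -11/18
  x_1 = -11/18;  a_1 = 6;  x_2 = (x_1 − 6)/7 = -17/18
  x_2 = -17/18;  a_2 = 1;  x_3 = (x_2 − 1)/7 = -5/18
  x_3 = -5/18;  a_3 = 4;  x_4 = (x_3 − 4)/7 = -11/18
Digits: (6, 6, 1, 4).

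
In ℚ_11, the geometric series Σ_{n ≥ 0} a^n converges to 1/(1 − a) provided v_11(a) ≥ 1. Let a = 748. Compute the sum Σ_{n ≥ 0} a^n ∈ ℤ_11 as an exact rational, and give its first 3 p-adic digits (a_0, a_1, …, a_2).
Σ a^n = 1/(1 − a) = -1/747;  first 3 digits = (1, 2, 10)

v_11(a) = 1 ≥ 1, so the series converges in ℤ_11 to 1/(1 − a) = 1/(1 − 748) = -1/747. Expand this rational in ℤ_11: compute digits iteratively via d_i = x_i mod 11, x_{i+1} = (x_i − d_i)/11. The first 3 digits are (1, 2, 10).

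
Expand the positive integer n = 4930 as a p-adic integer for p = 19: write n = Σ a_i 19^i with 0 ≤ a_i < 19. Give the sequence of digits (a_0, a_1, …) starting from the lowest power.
(a_0, a_1, …) = (9, 12, 13)

Repeated division by 19 gives the digits low-to-high: 4930 = 9 + 12·19^1 + 13·19^2. Digit sequence: (9, 12, 13).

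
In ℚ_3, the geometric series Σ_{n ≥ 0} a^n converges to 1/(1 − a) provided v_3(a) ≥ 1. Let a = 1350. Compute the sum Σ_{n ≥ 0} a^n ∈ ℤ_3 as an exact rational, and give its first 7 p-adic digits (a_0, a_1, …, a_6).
Σ a^n = 1/(1 − a) = -1/1349;  first 7 digits = (1, 0, 0, 2, 1, 2, 2)

v_3(a) = 3 ≥ 1, so the series converges in ℤ_3 to 1/(1 − a) = 1/(1 − 1350) = -1/1349. Expand this rational in ℤ_3: compute digits iteratively via d_i = x_i mod 3, x_{i+1} = (x_i − d_i)/3. The first 7 digits are (1, 0, 0, 2, 1, 2, 2).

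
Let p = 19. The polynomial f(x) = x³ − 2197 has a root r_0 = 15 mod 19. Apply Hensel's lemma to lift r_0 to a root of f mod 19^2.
r_1 = 186 (mod 361)

Hensel: r_{i+1} = r_i − f(r_i)/f′(r_i) mod 19^{i+2}, where f′(x) = 3x². Iterate:
  r_0 = 15 (mod 19)
  r_1 = 186 (mod 361)
Final: r = 186 with f(r) ≡ 0 mod 19^2.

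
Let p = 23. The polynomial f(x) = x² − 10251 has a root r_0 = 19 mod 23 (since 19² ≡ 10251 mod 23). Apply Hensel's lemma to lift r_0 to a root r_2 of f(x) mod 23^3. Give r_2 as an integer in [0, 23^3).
r_2 = 7908 (mod 12167)

Hensel's recurrence: r_{i+1} = r_i − f(r_i)·(f′(r_i))^{-1} mod 23^{i+2}, with f′(x) = 2x. Iterate:
  r_0 = 19 (mod 23)
  r_1 = 502 (mod 529)
  r_2 = 7908 (mod 12167)
Final: r_2 = 7908, and one checks f(r_2) ≡ 0 mod 23^3.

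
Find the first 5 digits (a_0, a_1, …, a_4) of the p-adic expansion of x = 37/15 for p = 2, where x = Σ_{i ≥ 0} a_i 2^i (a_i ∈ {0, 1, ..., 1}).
(a_0, …, a_4) = (1, 1, 0, 1, 0)

v_2(37/15) = 0 (numerator and denominator both coprime to 2), so x ∈ ℤ_2^×. Compute digits iteratively via a_i = x_i mod 2, x_{i+1} = (x_i − a_i)/2, with x_0 = x:
  x_0 = 37/15;  a_0 = 1;  x_1 = (x_0 − 1)/2 = 11/15
  x_1 = 11/15;  a_1 = 1;  x_2 = (x_1 − 1)/2 = -2/15
  x_2 = -2/15;  a_2 = 0;  x_3 = (x_2 − 0)/2 = -1/15
  x_3 = -1/15;  a_3 = 1;  x_4 = (x_3 − 1)/2 = -8/15
  x_4 = -8/15;  a_4 = 0;  x_5 = (x_4 − 0)/2 = -4/15
Digits: (1, 1, 0, 1, 0).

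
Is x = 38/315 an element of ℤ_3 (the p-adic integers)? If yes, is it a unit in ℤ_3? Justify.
x ∉ ℤ_3 (v_3(x) = -2 < 0)

ℤ_3 = {x ∈ ℚ_3 : v_3(x) ≥ 0} and ℤ_3^× = {x ∈ ℤ_3 : v_3(x) = 0}. Here v_3(38/315) = v_3(num) − v_3(den) = -2; compare against these criteria.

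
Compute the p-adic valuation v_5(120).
v_5(120) = 1

v_5(n) is the largest exponent k such that 5^k divides n. Factor out: 120 = 5^1 · 24. (Sign doesn't affect v_p.) So v_5(120) = 1.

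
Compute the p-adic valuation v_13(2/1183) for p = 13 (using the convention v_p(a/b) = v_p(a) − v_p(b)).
v_13(2/1183) = -2

Factor powers of 13 from the numerator and denominator of the reduced fraction: 2 = 13^0 · 2 and 1183 = 13^2 · 7. Apply v_p(a/b) = v_p(a) − v_p(b): v_13(2/1183) = 0 − 2 = -2.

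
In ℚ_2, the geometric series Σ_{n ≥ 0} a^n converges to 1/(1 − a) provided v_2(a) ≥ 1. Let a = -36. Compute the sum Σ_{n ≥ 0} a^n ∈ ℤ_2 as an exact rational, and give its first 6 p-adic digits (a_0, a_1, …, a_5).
Σ a^n = 1/(1 − a) = 1/37;  first 6 digits = (1, 0, 1, 1, 0, 1)

v_2(a) = 2 ≥ 1, so the series converges in ℤ_2 to 1/(1 − a) = 1/(1 − (-36)) = 1/37. Expand this rational in ℤ_2: compute digits iteratively via d_i = x_i mod 2, x_{i+1} = (x_i − d_i)/2. The first 6 digits are (1, 0, 1, 1, 0, 1).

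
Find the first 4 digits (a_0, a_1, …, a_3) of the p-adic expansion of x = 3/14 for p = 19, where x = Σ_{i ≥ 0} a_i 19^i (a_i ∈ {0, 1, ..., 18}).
(a_0, …, a_3) = (7, 1, 4, 12)

v_19(3/14) = 0 (numerator and denominator both coprime to 19), so x ∈ ℤ_19^×. Compute digits iteratively via a_i = x_i mod 19, x_{i+1} = (x_i − a_i)/19, with x_0 = x:
  x_0 = 3/14;  a_0 = 7;  x_1 = (x_0 − 7)/19 = -5/14
  x_1 = -5/14;  a_1 = 1;  x_2 = (x_1 − 1)/19 = -1/14
  x_2 = -1/14;  a_2 = 4;  x_3 = (x_2 − 4)/19 = -3/14
  x_3 = -3/14;  a_3 = 12;  x_4 = (x_3 − 12)/19 = -9/14
Digits: (7, 1, 4, 12).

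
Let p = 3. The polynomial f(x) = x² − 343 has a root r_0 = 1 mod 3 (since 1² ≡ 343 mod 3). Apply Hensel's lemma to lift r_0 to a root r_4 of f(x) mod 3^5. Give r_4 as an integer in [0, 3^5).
r_4 = 10 (mod 243)

Hensel's recurrence: r_{i+1} = r_i − f(r_i)·(f′(r_i))^{-1} mod 3^{i+2}, with f′(x) = 2x. Iterate:
  r_0 = 1 (mod 3)
  r_1 = 1 (mod 9)
  r_2 = 10 (mod 27)
  r_3 = 10 (mod 81)
  r_4 = 10 (mod 243)
Final: r_4 = 10, and one checks f(r_4) ≡ 0 mod 3^5.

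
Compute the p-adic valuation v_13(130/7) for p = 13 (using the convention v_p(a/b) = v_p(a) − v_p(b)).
v_13(130/7) = 1

Factor powers of 13 from the numerator and denominator of the reduced fraction: 130 = 13^1 · 10 and 7 = 13^0 · 7. Apply v_p(a/b) = v_p(a) − v_p(b): v_13(130/7) = 1 − 0 = 1.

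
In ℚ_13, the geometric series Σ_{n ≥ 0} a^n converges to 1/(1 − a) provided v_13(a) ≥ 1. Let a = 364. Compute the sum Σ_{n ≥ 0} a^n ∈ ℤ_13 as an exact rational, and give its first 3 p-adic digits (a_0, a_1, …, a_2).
Σ a^n = 1/(1 − a) = -1/363;  first 3 digits = (1, 2, 6)

v_13(a) = 1 ≥ 1, so the series converges in ℤ_13 to 1/(1 − a) = 1/(1 − 364) = -1/363. Expand this rational in ℤ_13: compute digits iteratively via d_i = x_i mod 13, x_{i+1} = (x_i − d_i)/13. The first 3 digits are (1, 2, 6).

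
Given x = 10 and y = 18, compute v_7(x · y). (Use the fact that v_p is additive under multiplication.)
v_7(180) = 0

v_p(x) = 0 (factor: 10 = 7^0 · 10); v_p(y) = 0 (factor: 18 = 7^0 · 18). Additivity: v_p(xy) = v_p(x) + v_p(y) = 0 + 0 = 0. (Direct check: xy = 180 = 7^0 · (180).)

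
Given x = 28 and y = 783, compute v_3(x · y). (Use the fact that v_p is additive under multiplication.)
v_3(21924) = 3

v_p(x) = 0 (factor: 28 = 3^0 · 28); v_p(y) = 3 (factor: 783 = 3^3 · 29). Additivity: v_p(xy) = v_p(x) + v_p(y) = 0 + 3 = 3. (Direct check: xy = 21924 = 3^3 · (812).)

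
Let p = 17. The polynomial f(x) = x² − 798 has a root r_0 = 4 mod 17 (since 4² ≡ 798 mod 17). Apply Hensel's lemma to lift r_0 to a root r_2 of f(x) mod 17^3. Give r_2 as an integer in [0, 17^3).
r_2 = 174 (mod 4913)

Hensel's recurrence: r_{i+1} = r_i − f(r_i)·(f′(r_i))^{-1} mod 17^{i+2}, with f′(x) = 2x. Iterate:
  r_0 = 4 (mod 17)
  r_1 = 174 (mod 289)
  r_2 = 174 (mod 4913)
Final: r_2 = 174, and one checks f(r_2) ≡ 0 mod 17^3.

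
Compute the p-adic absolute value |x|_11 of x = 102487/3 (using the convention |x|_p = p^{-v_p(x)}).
|102487/3|_11 = 1/14641

Step 1 — compute v_11(x) by factoring powers of 11 out of the numerator and denominator: v_11(102487/3) = 4. Step 2 — apply |x|_p = p^{-v_p(x)} = 11^{-4} = 1/14641.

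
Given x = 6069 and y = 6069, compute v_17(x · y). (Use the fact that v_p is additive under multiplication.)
v_17(36832761) = 4

v_p(x) = 2 (factor: 6069 = 17^2 · 21); v_p(y) = 2 (factor: 6069 = 17^2 · 21). Additivity: v_p(xy) = v_p(x) + v_p(y) = 2 + 2 = 4. (Direct check: xy = 36832761 = 17^4 · (441).)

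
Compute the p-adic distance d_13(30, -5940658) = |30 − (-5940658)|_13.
d_13(30, -5940658) = 1/371293

Step 1 — x − y = 30 − (-5940658) = 5940688. Step 2 — v_13(5940688) = 5 (factor: 5940688 = (13^5 · 16); the sign does not affect v_p). Step 3 — |x − y|_13 = 13^{-5} = 1/371293.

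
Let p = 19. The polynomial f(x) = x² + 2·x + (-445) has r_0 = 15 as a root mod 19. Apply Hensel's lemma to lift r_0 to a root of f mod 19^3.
r_2 = 585 (mod 6859)

Hensel: r_{i+1} = r_i − f(r_i)·(f′(r_i))^{-1} mod 19^{i+2}, f′(x) = 2x + 2. Iterate:
  r_0 = 15 (mod 19)
  r_1 = 224 (mod 361)
  r_2 = 585 (mod 6859)
Final: r = 585 satisfies f(r) ≡ 0 mod 19^3.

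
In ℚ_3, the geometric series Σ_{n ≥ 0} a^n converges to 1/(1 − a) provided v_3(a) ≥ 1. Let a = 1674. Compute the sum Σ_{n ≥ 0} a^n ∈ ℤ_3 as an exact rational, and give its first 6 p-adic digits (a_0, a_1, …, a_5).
Σ a^n = 1/(1 − a) = -1/1673;  first 6 digits = (1, 0, 0, 2, 2, 0)

v_3(a) = 3 ≥ 1, so the series converges in ℤ_3 to 1/(1 − a) = 1/(1 − 1674) = -1/1673. Expand this rational in ℤ_3: compute digits iteratively via d_i = x_i mod 3, x_{i+1} = (x_i − d_i)/3. The first 6 digits are (1, 0, 0, 2, 2, 0).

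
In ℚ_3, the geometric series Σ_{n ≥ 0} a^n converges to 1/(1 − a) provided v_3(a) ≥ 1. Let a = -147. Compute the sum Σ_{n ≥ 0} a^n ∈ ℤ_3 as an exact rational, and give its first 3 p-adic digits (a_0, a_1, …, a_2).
Σ a^n = 1/(1 − a) = 1/148;  first 3 digits = (1, 2, 2)

v_3(a) = 1 ≥ 1, so the series converges in ℤ_3 to 1/(1 − a) = 1/(1 − (-147)) = 1/148. Expand this rational in ℤ_3: compute digits iteratively via d_i = x_i mod 3, x_{i+1} = (x_i − d_i)/3. The first 3 digits are (1, 2, 2).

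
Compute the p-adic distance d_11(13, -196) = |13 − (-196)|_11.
d_11(13, -196) = 1/11

Step 1 — x − y = 13 − (-196) = 209. Step 2 — v_11(209) = 1 (factor: 209 = (11^1 · 19); the sign does not affect v_p). Step 3 — |x − y|_11 = 11^{-1} = 1/11.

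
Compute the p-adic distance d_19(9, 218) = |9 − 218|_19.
d_19(9, 218) = 1/19

Step 1 — x − y = 9 − 218 = -209. Step 2 — v_19(-209) = 1 (factor: -209 = −(19^1 · 11); the sign does not affect v_p). Step 3 — |x − y|_19 = 19^{-1} = 1/19.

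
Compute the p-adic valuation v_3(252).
v_3(252) = 2

v_3(n) is the largest exponent k such that 3^k divides n. Factor out: 252 = 3^2 · 28. (Sign doesn't affect v_p.) So v_3(252) = 2.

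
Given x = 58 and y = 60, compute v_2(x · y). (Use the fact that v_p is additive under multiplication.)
v_2(3480) = 3

v_p(x) = 1 (factor: 58 = 2^1 · 29); v_p(y) = 2 (factor: 60 = 2^2 · 15). Additivity: v_p(xy) = v_p(x) + v_p(y) = 1 + 2 = 3. (Direct check: xy = 3480 = 2^3 · (435).)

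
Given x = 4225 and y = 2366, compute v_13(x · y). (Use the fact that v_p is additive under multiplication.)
v_13(9996350) = 4

v_p(x) = 2 (factor: 4225 = 13^2 · 25); v_p(y) = 2 (factor: 2366 = 13^2 · 14). Additivity: v_p(xy) = v_p(x) + v_p(y) = 2 + 2 = 4. (Direct check: xy = 9996350 = 13^4 · (350).)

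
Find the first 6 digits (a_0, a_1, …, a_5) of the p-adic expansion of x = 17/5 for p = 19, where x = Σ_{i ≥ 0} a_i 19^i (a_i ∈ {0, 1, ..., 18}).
(a_0, …, a_5) = (11, 11, 7, 11, 7, 11)

v_19(17/5) = 0 (numerator and denominator both coprime to 19), so x ∈ ℤ_19^×. Compute digits iteratively via a_i = x_i mod 19, x_{i+1} = (x_i − a_i)/19, with x_0 = x:
  x_0 = 17/5;  a_0 = 11;  x_1 = (x_0 − 11)/19 = -2/5
  x_1 = -2/5;  a_1 = 11;  x_2 = (x_1 − 11)/19 = -3/5
  x_2 = -3/5;  a_2 = 7;  x_3 = (x_2 − 7)/19 = -2/5
  x_3 = -2/5;  a_3 = 11;  x_4 = (x_3 − 11)/19 = -3/5
  x_4 = -3/5;  a_4 = 7;  x_5 = (x_4 − 7)/19 = -2/5
  x_5 = -2/5;  a_5 = 11;  x_6 = (x_5 − 11)/19 = -3/5
Digits: (11, 11, 7, 11, 7, 11).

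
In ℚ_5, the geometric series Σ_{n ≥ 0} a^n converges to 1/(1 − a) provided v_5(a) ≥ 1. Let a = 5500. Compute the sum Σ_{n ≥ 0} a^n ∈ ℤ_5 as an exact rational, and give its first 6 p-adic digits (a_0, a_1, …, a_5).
Σ a^n = 1/(1 − a) = -1/5499;  first 6 digits = (1, 0, 0, 4, 3, 1)

v_5(a) = 3 ≥ 1, so the series converges in ℤ_5 to 1/(1 − a) = 1/(1 − 5500) = -1/5499. Expand this rational in ℤ_5: compute digits iteratively via d_i = x_i mod 5, x_{i+1} = (x_i − d_i)/5. The first 6 digits are (1, 0, 0, 4, 3, 1).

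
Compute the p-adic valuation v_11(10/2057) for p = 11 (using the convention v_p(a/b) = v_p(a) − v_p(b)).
v_11(10/2057) = -2

Factor powers of 11 from the numerator and denominator of the reduced fraction: 10 = 11^0 · 10 and 2057 = 11^2 · 17. Apply v_p(a/b) = v_p(a) − v_p(b): v_11(10/2057) = 0 − 2 = -2.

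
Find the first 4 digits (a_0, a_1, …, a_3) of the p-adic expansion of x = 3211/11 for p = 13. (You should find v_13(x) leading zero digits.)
(a_0, …, a_3) = (0, 0, 10, 10)

v_13(3211/11) = 2, so a_0 = ... = a_1 = 0. Factor out: x = 13^2 · u with u = 19/11 a unit in ℤ_13. Expand u iteratively via a_{v+i} = u_i mod 13, u_{i+1} = (u_i − a_{v+i})/13:
  u_0 = 19/11;  a_2 = 10;  u_1 = (u_0 − 10)/13 = -7/11
  u_1 = -7/11;  a_3 = 10;  u_2 = (u_1 − 10)/13 = -9/11
Digits: (0, 0, 10, 10).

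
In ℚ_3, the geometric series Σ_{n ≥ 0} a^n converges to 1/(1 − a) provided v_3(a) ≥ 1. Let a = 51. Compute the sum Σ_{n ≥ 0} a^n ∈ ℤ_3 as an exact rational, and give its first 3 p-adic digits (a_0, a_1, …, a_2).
Σ a^n = 1/(1 − a) = -1/50;  first 3 digits = (1, 2, 0)

v_3(a) = 1 ≥ 1, so the series converges in ℤ_3 to 1/(1 − a) = 1/(1 − 51) = -1/50. Expand this rational in ℤ_3: compute digits iteratively via d_i = x_i mod 3, x_{i+1} = (x_i − d_i)/3. The first 3 digits are (1, 2, 0).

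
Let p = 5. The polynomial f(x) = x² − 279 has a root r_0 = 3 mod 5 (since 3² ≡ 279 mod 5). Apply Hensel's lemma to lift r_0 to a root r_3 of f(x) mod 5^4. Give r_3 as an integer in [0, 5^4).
r_3 = 398 (mod 625)

Hensel's recurrence: r_{i+1} = r_i − f(r_i)·(f′(r_i))^{-1} mod 5^{i+2}, with f′(x) = 2x. Iterate:
  r_0 = 3 (mod 5)
  r_1 = 23 (mod 25)
  r_2 = 23 (mod 125)
  r_3 = 398 (mod 625)
Final: r_3 = 398, and one checks f(r_3) ≡ 0 mod 5^4.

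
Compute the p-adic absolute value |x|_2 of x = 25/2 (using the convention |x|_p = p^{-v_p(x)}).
|25/2|_2 = 2

Step 1 — compute v_2(x) by factoring powers of 2 out of the numerator and denominator: v_2(25/2) = -1. Step 2 — apply |x|_p = p^{-v_p(x)} = 2^{1} = 2.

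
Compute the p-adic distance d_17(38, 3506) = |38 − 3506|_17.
d_17(38, 3506) = 1/289

Step 1 — x − y = 38 − 3506 = -3468. Step 2 — v_17(-3468) = 2 (factor: -3468 = −(17^2 · 12); the sign does not affect v_p). Step 3 — |x − y|_17 = 17^{-2} = 1/289.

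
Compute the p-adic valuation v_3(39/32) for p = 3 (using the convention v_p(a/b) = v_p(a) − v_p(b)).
v_3(39/32) = 1

Factor powers of 3 from the numerator and denominator of the reduced fraction: 39 = 3^1 · 13 and 32 = 3^0 · 32. Apply v_p(a/b) = v_p(a) − v_p(b): v_3(39/32) = 1 − 0 = 1.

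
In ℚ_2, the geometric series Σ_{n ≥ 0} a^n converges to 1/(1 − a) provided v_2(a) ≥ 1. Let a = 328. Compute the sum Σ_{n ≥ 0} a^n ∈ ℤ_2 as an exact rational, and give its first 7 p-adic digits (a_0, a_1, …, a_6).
Σ a^n = 1/(1 − a) = -1/327;  first 7 digits = (1, 0, 0, 1, 0, 0, 0)

v_2(a) = 3 ≥ 1, so the series converges in ℤ_2 to 1/(1 − a) = 1/(1 − 328) = -1/327. Expand this rational in ℤ_2: compute digits iteratively via d_i = x_i mod 2, x_{i+1} = (x_i − d_i)/2. The first 7 digits are (1, 0, 0, 1, 0, 0, 0).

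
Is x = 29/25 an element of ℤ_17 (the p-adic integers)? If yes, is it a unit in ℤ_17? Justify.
x ∈ ℤ_17^× (unit); v_17(x) = 0

ℤ_17 = {x ∈ ℚ_17 : v_17(x) ≥ 0} and ℤ_17^× = {x ∈ ℤ_17 : v_17(x) = 0}. Here v_17(29/25) = v_17(num) − v_17(den) = 0; compare against these criteria.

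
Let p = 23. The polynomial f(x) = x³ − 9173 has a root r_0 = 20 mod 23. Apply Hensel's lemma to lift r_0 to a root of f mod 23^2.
r_1 = 181 (mod 529)

Hensel: r_{i+1} = r_i − f(r_i)/f′(r_i) mod 23^{i+2}, where f′(x) = 3x². Iterate:
  r_0 = 20 (mod 23)
  r_1 = 181 (mod 529)
Final: r = 181 with f(r) ≡ 0 mod 23^2.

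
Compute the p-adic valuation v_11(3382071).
v_11(3382071) = 5

v_11(n) is the largest exponent k such that 11^k divides n. Factor out: 3382071 = 11^5 · 21. (Sign doesn't affect v_p.) So v_11(3382071) = 5.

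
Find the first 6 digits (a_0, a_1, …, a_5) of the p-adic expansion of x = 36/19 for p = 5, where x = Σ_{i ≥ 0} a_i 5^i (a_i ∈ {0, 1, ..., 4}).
(a_0, …, a_5) = (4, 3, 3, 4, 3, 0)

v_5(36/19) = 0 (numerator and denominator both coprime to 5), so x ∈ ℤ_5^×. Compute digits iteratively via a_i = x_i mod 5, x_{i+1} = (x_i − a_i)/5, with x_0 = x:
  x_0 = 36/19;  a_0 = 4;  x_1 = (x_0 − 4)/5 = -8/19
  x_1 = -8/19;  a_1 = 3;  x_2 = (x_1 − 3)/5 = -13/19
  x_2 = -13/19;  a_2 = 3;  x_3 = (x_2 − 3)/5 = -14/19
  x_3 = -14/19;  a_3 = 4;  x_4 = (x_3 − 4)/5 = -18/19
  x_4 = -18/19;  a_4 = 3;  x_5 = (x_4 − 3)/5 = -15/19
  x_5 = -15/19;  a_5 = 0;  x_6 = (x_5 − 0)/5 = -3/19
Digits: (4, 3, 3, 4, 3, 0).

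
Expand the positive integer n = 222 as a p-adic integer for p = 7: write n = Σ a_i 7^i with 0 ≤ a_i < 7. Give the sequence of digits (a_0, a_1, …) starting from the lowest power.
(a_0, a_1, …) = (5, 3, 4)

Repeated division by 7 gives the digits low-to-high: 222 = 5 + 3·7^1 + 4·7^2. Digit sequence: (5, 3, 4).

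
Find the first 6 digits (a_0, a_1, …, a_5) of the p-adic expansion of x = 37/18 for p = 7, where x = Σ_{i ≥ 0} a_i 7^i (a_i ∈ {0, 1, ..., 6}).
(a_0, …, a_5) = (4, 4, 6, 1, 4, 6)

v_7(37/18) = 0 (numerator and denominator both coprime to 7), so x ∈ ℤ_7^×. Compute digits iteratively via a_i = x_i mod 7, x_{i+1} = (x_i − a_i)/7, with x_0 = x:
  x_0 = 37/18;  a_0 = 4;  x_1 = (x_0 − 4)/7 = -5/18
  x_1 = -5/18;  a_1 = 4;  x_2 = (x_1 − 4)/7 = -11/18
  x_2 = -11/18;  a_2 = 6;  x_3 = (x_2 − 6)/7 = -17/18
  x_3 = -17/18;  a_3 = 1;  x_4 = (x_3 − 1)/7 = -5/18
  x_4 = -5/18;  a_4 = 4;  x_5 = (x_4 − 4)/7 = -11/18
  x_5 = -11/18;  a_5 = 6;  x_6 = (x_5 − 6)/7 = -17/18
Digits: (4, 4, 6, 1, 4, 6).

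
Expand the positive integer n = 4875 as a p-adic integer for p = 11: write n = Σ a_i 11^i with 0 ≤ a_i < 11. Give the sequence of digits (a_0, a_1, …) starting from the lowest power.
(a_0, a_1, …) = (2, 3, 7, 3)

Repeated division by 11 gives the digits low-to-high: 4875 = 2 + 3·11^1 + 7·11^2 + 3·11^3. Digit sequence: (2, 3, 7, 3).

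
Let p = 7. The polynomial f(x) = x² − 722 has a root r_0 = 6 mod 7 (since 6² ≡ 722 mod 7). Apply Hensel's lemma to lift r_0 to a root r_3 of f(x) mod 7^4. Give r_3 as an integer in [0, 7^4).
r_3 = 2064 (mod 2401)

Hensel's recurrence: r_{i+1} = r_i − f(r_i)·(f′(r_i))^{-1} mod 7^{i+2}, with f′(x) = 2x. Iterate:
  r_0 = 6 (mod 7)
  r_1 = 6 (mod 49)
  r_2 = 6 (mod 343)
  r_3 = 2064 (mod 2401)
Final: r_3 = 2064, and one checks f(r_3) ≡ 0 mod 7^4.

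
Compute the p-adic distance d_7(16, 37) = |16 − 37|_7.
d_7(16, 37) = 1/7

Step 1 — x − y = 16 − 37 = -21. Step 2 — v_7(-21) = 1 (factor: -21 = −(7^1 · 3); the sign does not affect v_p). Step 3 — |x − y|_7 = 7^{-1} = 1/7.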